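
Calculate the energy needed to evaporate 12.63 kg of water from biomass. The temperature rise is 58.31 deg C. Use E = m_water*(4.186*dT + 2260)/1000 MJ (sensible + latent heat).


E = m_water * (4.186 * dT + 2260) / 1000
= 12.63 * (4.186 * 58.31 + 2260) / 1000
= 31.6266 MJ

31.6266 MJ


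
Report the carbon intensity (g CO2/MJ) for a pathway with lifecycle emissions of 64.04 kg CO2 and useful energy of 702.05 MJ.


CI = CO2 * 1000 / E
= 64.04 * 1000 / 702.05
= 91.2186 g CO2/MJ

91.2186 g CO2/MJ


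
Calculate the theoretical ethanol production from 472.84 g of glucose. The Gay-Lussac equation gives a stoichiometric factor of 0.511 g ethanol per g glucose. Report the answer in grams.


Theoretical ethanol yield: m_EtOH = 0.511 * m_glucose
m_EtOH = 0.511 * 472.84 = 241.6212 g

241.6212 g


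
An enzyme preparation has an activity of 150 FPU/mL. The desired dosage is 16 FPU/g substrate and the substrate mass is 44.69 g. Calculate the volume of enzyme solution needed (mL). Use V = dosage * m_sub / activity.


V = dosage * m_sub / activity
V = 16 * 44.69 / 150
V = 4.7669 mL

4.7669 mL


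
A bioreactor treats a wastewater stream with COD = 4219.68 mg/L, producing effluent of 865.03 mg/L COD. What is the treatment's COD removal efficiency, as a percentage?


eta = (COD_in - COD_out) / COD_in * 100
= (4219.68 - 865.03) / 4219.68 * 100
= 79.5001%

79.5001%


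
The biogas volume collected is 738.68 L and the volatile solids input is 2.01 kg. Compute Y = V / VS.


Y = V / VS
= 738.68 / 2.01
= 367.5025 L/kg VS

367.5025 L/kg VS


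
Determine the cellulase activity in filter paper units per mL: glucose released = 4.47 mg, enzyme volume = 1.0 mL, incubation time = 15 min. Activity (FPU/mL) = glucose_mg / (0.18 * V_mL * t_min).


Activity = glucose_mg / (0.18 mg/umol * V_mL * t_min)
= 4.47 / (0.18 * 1.0 * 15)
= 1.6556 FPU/mL

1.6556 FPU/mL


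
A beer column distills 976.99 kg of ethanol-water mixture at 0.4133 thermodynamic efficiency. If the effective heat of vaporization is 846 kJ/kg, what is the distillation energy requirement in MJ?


E = m * 846 / (eta * 1000)
= 976.99 * 846 / (0.4133 * 1000)
= 1999.8392 MJ

1999.8392 MJ


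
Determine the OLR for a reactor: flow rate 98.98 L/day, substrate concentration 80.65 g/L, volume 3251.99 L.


OLR = Q * S / V
= 98.98 * 80.65 / 3251.99
= 2.4547 g/L/day

2.4547 g/L/day


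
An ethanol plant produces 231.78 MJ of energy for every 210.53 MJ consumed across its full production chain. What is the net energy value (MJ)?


NEV = E_out - E_in
= 231.78 - 210.53
= 21.2500 MJ

21.2500 MJ


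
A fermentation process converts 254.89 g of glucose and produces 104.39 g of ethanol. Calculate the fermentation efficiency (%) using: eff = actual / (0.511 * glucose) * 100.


Fermentation efficiency = (actual / (0.511 * glucose)) * 100
= (104.39 / (0.511 * 254.89)) * 100
= 80.1466%

80.1466%


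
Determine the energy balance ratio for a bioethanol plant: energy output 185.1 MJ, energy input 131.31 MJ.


EROI = E_out / E_in
= 185.1 / 131.31
= 1.4096

1.4096


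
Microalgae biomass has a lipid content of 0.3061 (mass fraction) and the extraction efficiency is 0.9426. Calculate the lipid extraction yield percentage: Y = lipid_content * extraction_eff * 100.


Y = lipid_content * extraction_eff * 100
= 0.3061 * 0.9426 * 100
= 28.8530%

28.8530%


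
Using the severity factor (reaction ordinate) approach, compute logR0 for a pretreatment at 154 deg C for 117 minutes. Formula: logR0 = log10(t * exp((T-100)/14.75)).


logR0 = log10(t * exp((T - 100) / 14.75))
= log10(117 * exp((154 - 100) / 14.75))
= 3.6581

3.6581


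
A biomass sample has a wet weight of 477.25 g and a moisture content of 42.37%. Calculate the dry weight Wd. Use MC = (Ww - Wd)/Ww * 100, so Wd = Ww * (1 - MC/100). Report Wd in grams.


Wd = Ww * (1 - MC/100)
= 477.25 * (1 - 42.37/100)
= 275.0392 g

275.0392 g


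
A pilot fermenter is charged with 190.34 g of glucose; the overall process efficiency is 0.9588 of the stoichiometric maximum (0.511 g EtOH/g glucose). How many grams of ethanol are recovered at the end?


Actual ethanol: m = 0.511 * 190.34 * 0.9588
m = 93.2565 g

93.2565 g


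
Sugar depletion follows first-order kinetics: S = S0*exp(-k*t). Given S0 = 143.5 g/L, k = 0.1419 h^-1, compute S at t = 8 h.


S = S0 * exp(-k * t)
S = 143.5 * exp(-0.1419 * 8)
S = 46.1149 g/L

46.1149 g/L


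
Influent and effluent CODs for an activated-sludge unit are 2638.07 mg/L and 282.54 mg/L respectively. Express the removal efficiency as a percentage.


eta = (COD_in - COD_out) / COD_in * 100
= (2638.07 - 282.54) / 2638.07 * 100
= 89.2899%

89.2899%


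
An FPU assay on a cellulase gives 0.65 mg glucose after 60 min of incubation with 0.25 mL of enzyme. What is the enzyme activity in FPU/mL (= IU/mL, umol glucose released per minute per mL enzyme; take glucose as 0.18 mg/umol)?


Activity = glucose_mg / (0.18 mg/umol * V_mL * t_min)
= 0.65 / (0.18 * 0.25 * 60)
= 0.2407 FPU/mL

0.2407 FPU/mL


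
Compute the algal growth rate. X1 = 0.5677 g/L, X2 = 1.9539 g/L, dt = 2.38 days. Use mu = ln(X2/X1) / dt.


mu = ln(X2/X1) / dt
= ln(1.9539/0.5677) / 2.38
= 0.5193 per day

0.5193 per day


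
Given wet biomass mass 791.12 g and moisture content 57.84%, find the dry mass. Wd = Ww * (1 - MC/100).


Wd = Ww * (1 - MC/100)
= 791.12 * (1 - 57.84/100)
= 333.5362 g

333.5362 g


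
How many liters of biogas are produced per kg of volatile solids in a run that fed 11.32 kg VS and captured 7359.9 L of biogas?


Y = V / VS
= 7359.9 / 11.32
= 650.1678 L/kg VS

650.1678 L/kg VS


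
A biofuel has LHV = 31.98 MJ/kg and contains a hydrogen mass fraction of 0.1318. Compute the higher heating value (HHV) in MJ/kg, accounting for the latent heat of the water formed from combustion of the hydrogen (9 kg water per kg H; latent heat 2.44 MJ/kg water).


HHV = LHV + H_frac * 9 * 2.44
= 31.98 + 0.1318 * 9 * 2.44
= 34.8743 MJ/kg

34.8743 MJ/kg


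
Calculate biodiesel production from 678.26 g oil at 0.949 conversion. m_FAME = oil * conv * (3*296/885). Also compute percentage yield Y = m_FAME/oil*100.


m_FAME = oil * conv * (3 * 296 / 885) = oil * conv * (888/885)
= 678.26 * 0.949 * 888 / 885
= 645.8507 g
Y = m_FAME / oil * 100 = conv * (888/885) * 100
= 0.949 * 888 / 885 * 100
= 95.22%

645.8507 g FAME; Y = 95.22%


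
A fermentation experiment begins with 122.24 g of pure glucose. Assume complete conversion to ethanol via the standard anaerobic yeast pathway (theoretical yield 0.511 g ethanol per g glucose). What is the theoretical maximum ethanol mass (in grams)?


Theoretical ethanol yield: m_EtOH = 0.511 * m_glucose
m_EtOH = 0.511 * 122.24 = 62.4646 g

62.4646 g


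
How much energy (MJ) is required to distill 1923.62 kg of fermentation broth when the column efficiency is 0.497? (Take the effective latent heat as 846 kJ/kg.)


E = m * 846 / (eta * 1000)
= 1923.62 * 846 / (0.497 * 1000)
= 3274.4115 MJ

3274.4115 MJ


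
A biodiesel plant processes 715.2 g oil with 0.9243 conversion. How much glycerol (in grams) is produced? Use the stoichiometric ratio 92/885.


glycerol = oil * conv * (92/885)
= 715.2 * 0.9243 * 92 / 885
= 68.7203 g

68.7203 g


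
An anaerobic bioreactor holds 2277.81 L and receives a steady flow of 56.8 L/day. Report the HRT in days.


HRT = V / Q
= 2277.81 / 56.8
= 40.1023 days

40.1023 days


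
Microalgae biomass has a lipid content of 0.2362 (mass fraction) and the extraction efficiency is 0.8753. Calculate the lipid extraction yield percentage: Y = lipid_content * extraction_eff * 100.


Y = lipid_content * extraction_eff * 100
= 0.2362 * 0.8753 * 100
= 20.6746%

20.6746%


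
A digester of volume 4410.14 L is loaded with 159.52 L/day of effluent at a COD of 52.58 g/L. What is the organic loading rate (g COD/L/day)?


OLR = Q * S / V
= 159.52 * 52.58 / 4410.14
= 1.9019 g/L/day

1.9019 g/L/day


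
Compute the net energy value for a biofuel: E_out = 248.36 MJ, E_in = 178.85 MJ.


NEV = E_out - E_in
= 248.36 - 178.85
= 69.5100 MJ

69.5100 MJ


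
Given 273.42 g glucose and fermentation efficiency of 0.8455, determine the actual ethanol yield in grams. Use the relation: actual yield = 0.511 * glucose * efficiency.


Actual ethanol: m = 0.511 * 273.42 * 0.8455
m = 118.1312 g

118.1312 g


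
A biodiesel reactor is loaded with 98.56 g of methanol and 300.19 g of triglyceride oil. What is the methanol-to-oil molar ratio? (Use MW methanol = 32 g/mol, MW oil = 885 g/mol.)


Molar ratio = n_MeOH / n_oil = (MeOH/32) / (oil/885) = (MeOH * 885) / (32 * oil)
= (98.56 * 885) / (32 * 300.19)
= 9.0802

9.0802


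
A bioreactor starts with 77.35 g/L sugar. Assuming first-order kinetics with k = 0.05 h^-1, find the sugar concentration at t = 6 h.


S = S0 * exp(-k * t)
S = 77.35 * exp(-0.05 * 6)
S = 57.3023 g/L

57.3023 g/L


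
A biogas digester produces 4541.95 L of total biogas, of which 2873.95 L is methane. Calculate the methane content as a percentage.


CH4% = V_CH4 / V_total * 100
= 2873.95 / 4541.95 * 100
= 63.2757%

63.2757%


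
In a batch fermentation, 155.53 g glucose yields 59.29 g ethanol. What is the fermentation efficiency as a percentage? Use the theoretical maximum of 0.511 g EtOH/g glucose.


Fermentation efficiency = (actual / (0.511 * glucose)) * 100
= (59.29 / (0.511 * 155.53)) * 100
= 74.6013%

74.6013%


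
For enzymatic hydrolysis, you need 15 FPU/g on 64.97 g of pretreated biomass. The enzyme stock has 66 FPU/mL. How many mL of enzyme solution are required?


V = dosage * m_sub / activity
V = 15 * 64.97 / 66
V = 14.7659 mL

14.7659 mL


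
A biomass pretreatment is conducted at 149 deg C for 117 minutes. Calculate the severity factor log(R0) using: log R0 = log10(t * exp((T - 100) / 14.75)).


logR0 = log10(t * exp((T - 100) / 14.75))
= log10(117 * exp((149 - 100) / 14.75))
= 3.5109

3.5109


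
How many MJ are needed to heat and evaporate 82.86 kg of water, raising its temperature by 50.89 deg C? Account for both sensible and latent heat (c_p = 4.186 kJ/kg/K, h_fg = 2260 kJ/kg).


E = m_water * (4.186 * dT + 2260) / 1000
= 82.86 * (4.186 * 50.89 + 2260) / 1000
= 204.9149 MJ

204.9149 MJ


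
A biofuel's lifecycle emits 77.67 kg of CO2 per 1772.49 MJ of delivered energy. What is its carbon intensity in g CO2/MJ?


CI = CO2 * 1000 / E
= 77.67 * 1000 / 1772.49
= 43.8197 g CO2/MJ

43.8197 g CO2/MJ


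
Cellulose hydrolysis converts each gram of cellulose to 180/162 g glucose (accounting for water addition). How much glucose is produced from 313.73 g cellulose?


glucose = cellulose * 180/162
= 313.73 * 180/162
= 348.5889 g

348.5889 g


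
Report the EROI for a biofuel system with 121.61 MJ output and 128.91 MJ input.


EROI = E_out / E_in
= 121.61 / 128.91
= 0.9434

0.9434


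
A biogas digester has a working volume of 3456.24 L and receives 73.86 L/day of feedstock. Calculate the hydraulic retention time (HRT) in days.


HRT = V / Q
= 3456.24 / 73.86
= 46.7945 days

46.7945 days


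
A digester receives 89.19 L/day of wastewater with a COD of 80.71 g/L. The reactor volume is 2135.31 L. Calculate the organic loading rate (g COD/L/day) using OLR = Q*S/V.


OLR = Q * S / V
= 89.19 * 80.71 / 2135.31
= 3.3712 g/L/day

3.3712 g/L/day


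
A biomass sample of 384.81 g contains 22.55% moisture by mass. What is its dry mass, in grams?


Wd = Ww * (1 - MC/100)
= 384.81 * (1 - 22.55/100)
= 298.0353 g

298.0353 g


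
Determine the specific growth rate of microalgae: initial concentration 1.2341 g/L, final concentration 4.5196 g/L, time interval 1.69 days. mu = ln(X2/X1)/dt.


mu = ln(X2/X1) / dt
= ln(4.5196/1.2341) / 1.69
= 0.7681 per day

0.7681 per day


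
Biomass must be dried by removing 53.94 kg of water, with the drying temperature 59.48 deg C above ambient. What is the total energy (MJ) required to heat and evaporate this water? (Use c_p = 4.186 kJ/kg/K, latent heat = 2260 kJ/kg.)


E = m_water * (4.186 * dT + 2260) / 1000
= 53.94 * (4.186 * 59.48 + 2260) / 1000
= 135.3346 MJ

135.3346 MJ


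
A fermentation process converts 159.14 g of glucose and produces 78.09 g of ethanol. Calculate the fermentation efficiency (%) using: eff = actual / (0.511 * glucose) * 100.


Fermentation efficiency = (actual / (0.511 * glucose)) * 100
= (78.09 / (0.511 * 159.14)) * 100
= 96.0274%

96.0274%


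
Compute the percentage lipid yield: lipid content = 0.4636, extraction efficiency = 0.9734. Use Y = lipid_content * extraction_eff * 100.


Y = lipid_content * extraction_eff * 100
= 0.4636 * 0.9734 * 100
= 45.1268%

45.1268%


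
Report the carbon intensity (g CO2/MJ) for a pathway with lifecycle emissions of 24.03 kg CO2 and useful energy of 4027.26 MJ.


CI = CO2 * 1000 / E
= 24.03 * 1000 / 4027.26
= 5.9668 g CO2/MJ

5.9668 g CO2/MJ


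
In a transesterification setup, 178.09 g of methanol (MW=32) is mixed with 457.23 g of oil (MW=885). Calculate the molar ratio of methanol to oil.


Molar ratio = n_MeOH / n_oil = (MeOH/32) / (oil/885) = (MeOH * 885) / (32 * oil)
= (178.09 * 885) / (32 * 457.23)
= 10.7720

10.7720


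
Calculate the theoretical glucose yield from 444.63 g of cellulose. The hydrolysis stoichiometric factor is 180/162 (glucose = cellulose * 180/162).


glucose = cellulose * 180/162
= 444.63 * 180/162
= 494.0333 g

494.0333 g


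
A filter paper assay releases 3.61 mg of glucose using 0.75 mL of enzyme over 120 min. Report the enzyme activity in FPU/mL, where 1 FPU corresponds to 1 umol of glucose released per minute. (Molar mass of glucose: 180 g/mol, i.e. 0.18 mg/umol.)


Activity = glucose_mg / (0.18 mg/umol * V_mL * t_min)
= 3.61 / (0.18 * 0.75 * 120)
= 0.2228 FPU/mL

0.2228 FPU/mL


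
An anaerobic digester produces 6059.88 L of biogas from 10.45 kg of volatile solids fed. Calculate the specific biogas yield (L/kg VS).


Y = V / VS
= 6059.88 / 10.45
= 579.8928 L/kg VS

579.8928 L/kg VS


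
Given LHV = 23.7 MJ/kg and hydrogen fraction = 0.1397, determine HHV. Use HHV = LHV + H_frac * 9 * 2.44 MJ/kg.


HHV = LHV + H_frac * 9 * 2.44
= 23.7 + 0.1397 * 9 * 2.44
= 26.7678 MJ/kg

26.7678 MJ/kg


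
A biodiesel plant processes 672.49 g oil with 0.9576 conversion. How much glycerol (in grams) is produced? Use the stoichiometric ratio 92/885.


glycerol = oil * conv * (92/885)
= 672.49 * 0.9576 * 92 / 885
= 66.9444 g

66.9444 g


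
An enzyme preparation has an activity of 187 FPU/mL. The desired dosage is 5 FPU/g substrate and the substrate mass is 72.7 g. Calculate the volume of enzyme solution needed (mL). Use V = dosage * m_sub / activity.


V = dosage * m_sub / activity
V = 5 * 72.7 / 187
V = 1.9439 mL

1.9439 mL


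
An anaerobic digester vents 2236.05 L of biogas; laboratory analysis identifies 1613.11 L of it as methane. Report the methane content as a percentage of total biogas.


CH4% = V_CH4 / V_total * 100
= 1613.11 / 2236.05 * 100
= 72.1411%

72.1411%


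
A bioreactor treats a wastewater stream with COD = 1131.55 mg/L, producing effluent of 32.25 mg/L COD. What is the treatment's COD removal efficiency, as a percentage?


eta = (COD_in - COD_out) / COD_in * 100
= (1131.55 - 32.25) / 1131.55 * 100
= 97.1499%

97.1499%


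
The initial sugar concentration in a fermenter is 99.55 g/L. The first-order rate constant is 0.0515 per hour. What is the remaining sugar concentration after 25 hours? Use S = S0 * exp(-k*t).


S = S0 * exp(-k * t)
S = 99.55 * exp(-0.0515 * 25)
S = 27.4718 g/L

27.4718 g/L


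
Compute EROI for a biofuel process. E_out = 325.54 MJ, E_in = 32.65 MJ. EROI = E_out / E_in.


EROI = E_out / E_in
= 325.54 / 32.65
= 9.9706

9.9706


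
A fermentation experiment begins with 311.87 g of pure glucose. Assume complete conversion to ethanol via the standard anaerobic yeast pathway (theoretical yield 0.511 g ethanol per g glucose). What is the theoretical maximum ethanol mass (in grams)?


Theoretical ethanol yield: m_EtOH = 0.511 * m_glucose
m_EtOH = 0.511 * 311.87 = 159.3656 g

159.3656 g


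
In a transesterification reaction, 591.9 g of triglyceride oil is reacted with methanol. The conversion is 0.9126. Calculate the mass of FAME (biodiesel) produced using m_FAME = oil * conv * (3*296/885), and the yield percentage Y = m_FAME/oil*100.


m_FAME = oil * conv * (3 * 296 / 885) = oil * conv * (888/885)
= 591.9 * 0.9126 * 888 / 885
= 541.9990 g
Y = m_FAME / oil * 100 = conv * (888/885) * 100
= 0.9126 * 888 / 885 * 100
= 91.57%

541.9990 g FAME; Y = 91.57%


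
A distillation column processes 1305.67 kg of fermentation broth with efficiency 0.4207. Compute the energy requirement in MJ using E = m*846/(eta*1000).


E = m * 846 / (eta * 1000)
= 1305.67 * 846 / (0.4207 * 1000)
= 2625.6164 MJ

2625.6164 MJ


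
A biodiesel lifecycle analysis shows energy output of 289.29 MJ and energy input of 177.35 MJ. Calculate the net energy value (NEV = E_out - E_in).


NEV = E_out - E_in
= 289.29 - 177.35
= 111.9400 MJ

111.9400 MJ


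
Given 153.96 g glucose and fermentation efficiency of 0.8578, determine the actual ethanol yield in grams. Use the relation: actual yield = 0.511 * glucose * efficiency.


Actual ethanol: m = 0.511 * 153.96 * 0.8578
m = 67.4862 g

67.4862 g


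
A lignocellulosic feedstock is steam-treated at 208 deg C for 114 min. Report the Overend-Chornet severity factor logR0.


logR0 = log10(t * exp((T - 100) / 14.75))
= log10(114 * exp((208 - 100) / 14.75))
= 5.2368

5.2368


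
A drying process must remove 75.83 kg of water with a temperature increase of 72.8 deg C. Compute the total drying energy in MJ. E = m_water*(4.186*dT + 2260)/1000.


E = m_water * (4.186 * dT + 2260) / 1000
= 75.83 * (4.186 * 72.8 + 2260) / 1000
= 194.4843 MJ

194.4843 MJ


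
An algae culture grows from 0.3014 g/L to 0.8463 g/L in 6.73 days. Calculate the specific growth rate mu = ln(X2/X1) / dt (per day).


mu = ln(X2/X1) / dt
= ln(0.8463/0.3014) / 6.73
= 0.1534 per day

0.1534 per day


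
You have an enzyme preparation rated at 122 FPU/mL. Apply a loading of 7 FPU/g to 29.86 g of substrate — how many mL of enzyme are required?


V = dosage * m_sub / activity
V = 7 * 29.86 / 122
V = 1.7133 mL

1.7133 mL


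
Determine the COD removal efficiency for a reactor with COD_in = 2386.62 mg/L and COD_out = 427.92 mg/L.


eta = (COD_in - COD_out) / COD_in * 100
= (2386.62 - 427.92) / 2386.62 * 100
= 82.0700%

82.0700%


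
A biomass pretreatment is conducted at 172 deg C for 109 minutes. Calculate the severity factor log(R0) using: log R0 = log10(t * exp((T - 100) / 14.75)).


logR0 = log10(t * exp((T - 100) / 14.75))
= log10(109 * exp((172 - 100) / 14.75))
= 4.1574

4.1574


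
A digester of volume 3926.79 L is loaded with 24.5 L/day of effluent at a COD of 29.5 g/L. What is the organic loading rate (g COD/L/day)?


OLR = Q * S / V
= 24.5 * 29.5 / 3926.79
= 0.1841 g/L/day

0.1841 g/L/day


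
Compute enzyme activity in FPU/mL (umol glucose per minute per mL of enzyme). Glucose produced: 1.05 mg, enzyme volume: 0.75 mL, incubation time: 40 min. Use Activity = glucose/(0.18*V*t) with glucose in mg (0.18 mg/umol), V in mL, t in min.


Activity = glucose_mg / (0.18 mg/umol * V_mL * t_min)
= 1.05 / (0.18 * 0.75 * 40)
= 0.1944 FPU/mL

0.1944 FPU/mL


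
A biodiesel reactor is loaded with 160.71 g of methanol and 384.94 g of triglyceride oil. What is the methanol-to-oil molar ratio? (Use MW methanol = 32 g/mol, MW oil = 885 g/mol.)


Molar ratio = n_MeOH / n_oil = (MeOH/32) / (oil/885) = (MeOH * 885) / (32 * oil)
= (160.71 * 885) / (32 * 384.94)
= 11.5463

11.5463


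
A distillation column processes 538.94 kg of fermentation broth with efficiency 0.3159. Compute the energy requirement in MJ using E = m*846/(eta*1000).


E = m * 846 / (eta * 1000)
= 538.94 * 846 / (0.3159 * 1000)
= 1443.3151 MJ

1443.3151 MJ


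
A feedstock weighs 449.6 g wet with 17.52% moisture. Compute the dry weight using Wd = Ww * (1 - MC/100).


Wd = Ww * (1 - MC/100)
= 449.6 * (1 - 17.52/100)
= 370.8301 g

370.8301 g


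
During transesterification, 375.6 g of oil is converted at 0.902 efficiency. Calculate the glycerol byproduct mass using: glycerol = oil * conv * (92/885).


glycerol = oil * conv * (92/885)
= 375.6 * 0.902 * 92 / 885
= 35.2190 g

35.2190 g


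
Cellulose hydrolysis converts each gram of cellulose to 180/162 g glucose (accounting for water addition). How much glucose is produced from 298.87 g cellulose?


glucose = cellulose * 180/162
= 298.87 * 180/162
= 332.0778 g

332.0778 g


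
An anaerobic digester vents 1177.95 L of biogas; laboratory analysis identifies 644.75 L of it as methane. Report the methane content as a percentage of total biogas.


CH4% = V_CH4 / V_total * 100
= 644.75 / 1177.95 * 100
= 54.7349%

54.7349%


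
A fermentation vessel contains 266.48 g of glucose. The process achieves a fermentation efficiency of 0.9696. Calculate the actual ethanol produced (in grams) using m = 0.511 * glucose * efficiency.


Actual ethanol: m = 0.511 * 266.48 * 0.9696
m = 132.0317 g

132.0317 g


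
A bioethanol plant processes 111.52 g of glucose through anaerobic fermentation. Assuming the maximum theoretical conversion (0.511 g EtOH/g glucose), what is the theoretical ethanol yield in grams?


Theoretical ethanol yield: m_EtOH = 0.511 * m_glucose
m_EtOH = 0.511 * 111.52 = 56.9867 g

56.9867 g


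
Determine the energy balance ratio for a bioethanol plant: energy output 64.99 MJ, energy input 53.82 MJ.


EROI = E_out / E_in
= 64.99 / 53.82
= 1.2075

1.2075


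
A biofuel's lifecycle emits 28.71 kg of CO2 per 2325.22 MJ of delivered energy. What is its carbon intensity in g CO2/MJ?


CI = CO2 * 1000 / E
= 28.71 * 1000 / 2325.22
= 12.3472 g CO2/MJ

12.3472 g CO2/MJ


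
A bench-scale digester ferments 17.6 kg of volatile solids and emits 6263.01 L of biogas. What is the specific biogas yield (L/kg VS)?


Y = V / VS
= 6263.01 / 17.6
= 355.8528 L/kg VS

355.8528 L/kg VS


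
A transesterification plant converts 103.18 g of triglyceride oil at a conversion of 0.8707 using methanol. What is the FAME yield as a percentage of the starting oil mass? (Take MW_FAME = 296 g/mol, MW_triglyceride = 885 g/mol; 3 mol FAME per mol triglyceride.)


m_FAME = oil * conv * (3 * 296 / 885) = oil * conv * (888/885)
= 103.18 * 0.8707 * 888 / 885
= 90.1434 g
Y = m_FAME / oil * 100 = conv * (888/885) * 100
= 0.8707 * 888 / 885 * 100
= 87.37%

87.37%


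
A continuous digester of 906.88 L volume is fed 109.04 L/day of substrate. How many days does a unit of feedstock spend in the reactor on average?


HRT = V / Q
= 906.88 / 109.04
= 8.3169 days

8.3169 days


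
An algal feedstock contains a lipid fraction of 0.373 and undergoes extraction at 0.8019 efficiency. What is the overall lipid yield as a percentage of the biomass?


Y = lipid_content * extraction_eff * 100
= 0.373 * 0.8019 * 100
= 29.9109%

29.9109%


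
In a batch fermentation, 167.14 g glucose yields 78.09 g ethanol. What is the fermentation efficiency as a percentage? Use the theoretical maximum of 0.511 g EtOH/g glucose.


Fermentation efficiency = (actual / (0.511 * glucose)) * 100
= (78.09 / (0.511 * 167.14)) * 100
= 91.4311%

91.4311%


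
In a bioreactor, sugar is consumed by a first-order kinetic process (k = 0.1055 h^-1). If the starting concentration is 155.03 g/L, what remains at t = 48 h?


S = S0 * exp(-k * t)
S = 155.03 * exp(-0.1055 * 48)
S = 0.9798 g/L

0.9798 g/L


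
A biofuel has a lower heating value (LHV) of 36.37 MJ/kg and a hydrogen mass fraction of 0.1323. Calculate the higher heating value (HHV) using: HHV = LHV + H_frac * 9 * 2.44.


HHV = LHV + H_frac * 9 * 2.44
= 36.37 + 0.1323 * 9 * 2.44
= 39.2753 MJ/kg

39.2753 MJ/kg


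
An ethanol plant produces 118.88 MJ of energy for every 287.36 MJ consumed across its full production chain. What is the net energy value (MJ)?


NEV = E_out - E_in
= 118.88 - 287.36
= -168.4800 MJ

-168.4800 MJ


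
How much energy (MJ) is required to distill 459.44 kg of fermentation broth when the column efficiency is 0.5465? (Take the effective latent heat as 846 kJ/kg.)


E = m * 846 / (eta * 1000)
= 459.44 * 846 / (0.5465 * 1000)
= 711.2283 MJ

711.2283 MJ


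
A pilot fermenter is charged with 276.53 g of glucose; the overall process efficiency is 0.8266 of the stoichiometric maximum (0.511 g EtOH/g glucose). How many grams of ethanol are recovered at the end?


Actual ethanol: m = 0.511 * 276.53 * 0.8266
m = 116.8042 g

116.8042 g


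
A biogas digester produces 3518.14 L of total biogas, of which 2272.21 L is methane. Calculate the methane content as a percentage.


CH4% = V_CH4 / V_total * 100
= 2272.21 / 3518.14 * 100
= 64.5855%

64.5855%


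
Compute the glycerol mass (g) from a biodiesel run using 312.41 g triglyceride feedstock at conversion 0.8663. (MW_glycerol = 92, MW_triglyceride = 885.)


glycerol = oil * conv * (92/885)
= 312.41 * 0.8663 * 92 / 885
= 28.1344 g

28.1344 g


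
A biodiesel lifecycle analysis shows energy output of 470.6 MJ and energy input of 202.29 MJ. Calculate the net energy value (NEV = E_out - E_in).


NEV = E_out - E_in
= 470.6 - 202.29
= 268.3100 MJ

268.3100 MJ


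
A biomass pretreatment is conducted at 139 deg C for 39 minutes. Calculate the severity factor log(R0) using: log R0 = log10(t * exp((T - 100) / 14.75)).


logR0 = log10(t * exp((T - 100) / 14.75))
= log10(39 * exp((139 - 100) / 14.75))
= 2.7394

2.7394


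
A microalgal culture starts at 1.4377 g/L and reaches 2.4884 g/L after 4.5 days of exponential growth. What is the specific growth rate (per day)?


mu = ln(X2/X1) / dt
= ln(2.4884/1.4377) / 4.5
= 0.1219 per day

0.1219 per day


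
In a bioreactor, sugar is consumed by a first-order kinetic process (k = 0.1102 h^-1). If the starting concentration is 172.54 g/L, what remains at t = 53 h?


S = S0 * exp(-k * t)
S = 172.54 * exp(-0.1102 * 53)
S = 0.5016 g/L

0.5016 g/L


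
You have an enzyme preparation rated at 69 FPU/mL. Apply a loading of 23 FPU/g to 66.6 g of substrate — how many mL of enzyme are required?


V = dosage * m_sub / activity
V = 23 * 66.6 / 69
V = 22.2000 mL

22.2000 mL


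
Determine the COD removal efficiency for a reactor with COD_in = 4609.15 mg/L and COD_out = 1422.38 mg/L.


eta = (COD_in - COD_out) / COD_in * 100
= (4609.15 - 1422.38) / 4609.15 * 100
= 69.1401%

69.1401%


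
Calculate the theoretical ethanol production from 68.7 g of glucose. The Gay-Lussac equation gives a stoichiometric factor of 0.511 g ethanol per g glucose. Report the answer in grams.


Theoretical ethanol yield: m_EtOH = 0.511 * m_glucose
m_EtOH = 0.511 * 68.7 = 35.1057 g

35.1057 g


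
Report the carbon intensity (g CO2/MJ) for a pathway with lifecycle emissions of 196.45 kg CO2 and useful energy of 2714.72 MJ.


CI = CO2 * 1000 / E
= 196.45 * 1000 / 2714.72
= 72.3647 g CO2/MJ

72.3647 g CO2/MJ


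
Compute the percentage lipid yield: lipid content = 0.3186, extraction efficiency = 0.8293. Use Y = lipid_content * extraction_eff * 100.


Y = lipid_content * extraction_eff * 100
= 0.3186 * 0.8293 * 100
= 26.4215%

26.4215%


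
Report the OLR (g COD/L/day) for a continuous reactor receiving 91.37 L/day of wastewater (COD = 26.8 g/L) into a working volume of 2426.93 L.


OLR = Q * S / V
= 91.37 * 26.8 / 2426.93
= 1.0090 g/L/day

1.0090 g/L/day


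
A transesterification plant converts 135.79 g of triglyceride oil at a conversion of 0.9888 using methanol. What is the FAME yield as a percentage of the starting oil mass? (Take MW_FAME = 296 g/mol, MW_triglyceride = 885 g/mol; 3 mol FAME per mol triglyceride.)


m_FAME = oil * conv * (3 * 296 / 885) = oil * conv * (888/885)
= 135.79 * 0.9888 * 888 / 885
= 134.7243 g
Y = m_FAME / oil * 100 = conv * (888/885) * 100
= 0.9888 * 888 / 885 * 100
= 99.22%

99.22%


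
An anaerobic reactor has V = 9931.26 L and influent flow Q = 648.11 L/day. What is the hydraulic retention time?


HRT = V / Q
= 9931.26 / 648.11
= 15.3234 days

15.3234 days


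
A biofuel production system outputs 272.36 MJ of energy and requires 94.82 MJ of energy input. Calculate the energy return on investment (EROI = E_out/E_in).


EROI = E_out / E_in
= 272.36 / 94.82
= 2.8724

2.8724


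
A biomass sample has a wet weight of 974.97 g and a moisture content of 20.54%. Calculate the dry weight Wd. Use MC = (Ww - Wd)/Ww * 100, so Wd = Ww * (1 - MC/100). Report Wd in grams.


Wd = Ww * (1 - MC/100)
= 974.97 * (1 - 20.54/100)
= 774.7112 g

774.7112 g


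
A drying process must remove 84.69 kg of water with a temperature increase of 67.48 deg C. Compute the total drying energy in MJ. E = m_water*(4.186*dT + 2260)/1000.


E = m_water * (4.186 * dT + 2260) / 1000
= 84.69 * (4.186 * 67.48 + 2260) / 1000
= 215.3219 MJ

215.3219 MJ


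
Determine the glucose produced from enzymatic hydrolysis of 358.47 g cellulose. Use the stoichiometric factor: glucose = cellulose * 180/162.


glucose = cellulose * 180/162
= 358.47 * 180/162
= 398.3000 g

398.3000 g


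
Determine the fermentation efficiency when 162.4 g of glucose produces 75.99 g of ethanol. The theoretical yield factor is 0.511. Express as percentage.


Fermentation efficiency = (actual / (0.511 * glucose)) * 100
= (75.99 / (0.511 * 162.4)) * 100
= 91.5692%

91.5692%


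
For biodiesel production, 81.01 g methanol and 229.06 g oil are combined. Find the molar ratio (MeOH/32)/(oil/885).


Molar ratio = n_MeOH / n_oil = (MeOH/32) / (oil/885) = (MeOH * 885) / (32 * oil)
= (81.01 * 885) / (32 * 229.06)
= 9.7810

9.7810


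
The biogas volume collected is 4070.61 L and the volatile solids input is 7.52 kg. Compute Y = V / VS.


Y = V / VS
= 4070.61 / 7.52
= 541.3045 L/kg VS

541.3045 L/kg VS


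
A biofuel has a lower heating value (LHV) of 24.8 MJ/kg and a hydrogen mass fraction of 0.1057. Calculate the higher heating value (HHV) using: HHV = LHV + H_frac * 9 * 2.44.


HHV = LHV + H_frac * 9 * 2.44
= 24.8 + 0.1057 * 9 * 2.44
= 27.1212 MJ/kg

27.1212 MJ/kg


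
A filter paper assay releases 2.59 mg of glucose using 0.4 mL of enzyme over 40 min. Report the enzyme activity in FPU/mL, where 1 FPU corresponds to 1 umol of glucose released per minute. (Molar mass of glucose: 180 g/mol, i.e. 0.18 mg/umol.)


Activity = glucose_mg / (0.18 mg/umol * V_mL * t_min)
= 2.59 / (0.18 * 0.4 * 40)
= 0.8993 FPU/mL

0.8993 FPU/mL


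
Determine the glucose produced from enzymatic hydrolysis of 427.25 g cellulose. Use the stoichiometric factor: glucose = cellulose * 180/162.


glucose = cellulose * 180/162
= 427.25 * 180/162
= 474.7222 g

474.7222 g


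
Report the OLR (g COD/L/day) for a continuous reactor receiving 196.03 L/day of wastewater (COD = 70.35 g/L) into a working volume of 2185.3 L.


OLR = Q * S / V
= 196.03 * 70.35 / 2185.3
= 6.3107 g/L/day

6.3107 g/L/day


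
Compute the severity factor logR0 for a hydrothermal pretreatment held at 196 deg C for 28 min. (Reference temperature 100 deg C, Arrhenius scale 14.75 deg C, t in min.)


logR0 = log10(t * exp((T - 100) / 14.75))
= log10(28 * exp((196 - 100) / 14.75))
= 4.2738

4.2738


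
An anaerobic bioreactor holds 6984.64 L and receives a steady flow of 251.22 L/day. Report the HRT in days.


HRT = V / Q
= 6984.64 / 251.22
= 27.8029 days

27.8029 days


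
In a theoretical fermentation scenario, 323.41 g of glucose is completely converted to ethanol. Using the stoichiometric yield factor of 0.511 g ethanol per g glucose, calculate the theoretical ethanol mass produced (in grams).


Theoretical ethanol yield: m_EtOH = 0.511 * m_glucose
m_EtOH = 0.511 * 323.41 = 165.2625 g

165.2625 g


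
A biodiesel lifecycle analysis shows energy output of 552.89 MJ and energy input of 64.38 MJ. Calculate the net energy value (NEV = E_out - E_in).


NEV = E_out - E_in
= 552.89 - 64.38
= 488.5100 MJ

488.5100 MJ


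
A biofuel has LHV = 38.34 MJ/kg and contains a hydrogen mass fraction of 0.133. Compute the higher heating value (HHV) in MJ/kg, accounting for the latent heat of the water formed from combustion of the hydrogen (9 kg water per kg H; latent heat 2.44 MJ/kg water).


HHV = LHV + H_frac * 9 * 2.44
= 38.34 + 0.133 * 9 * 2.44
= 41.2607 MJ/kg

41.2607 MJ/kg


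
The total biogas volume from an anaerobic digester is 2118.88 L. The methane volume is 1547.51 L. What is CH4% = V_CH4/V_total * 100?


CH4% = V_CH4 / V_total * 100
= 1547.51 / 2118.88 * 100
= 73.0343%

73.0343%


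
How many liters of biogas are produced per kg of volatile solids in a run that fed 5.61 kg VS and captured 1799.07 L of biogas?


Y = V / VS
= 1799.07 / 5.61
= 320.6898 L/kg VS

320.6898 L/kg VS


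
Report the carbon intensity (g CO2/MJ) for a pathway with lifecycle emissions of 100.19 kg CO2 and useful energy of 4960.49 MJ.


CI = CO2 * 1000 / E
= 100.19 * 1000 / 4960.49
= 20.1976 g CO2/MJ

20.1976 g CO2/MJ


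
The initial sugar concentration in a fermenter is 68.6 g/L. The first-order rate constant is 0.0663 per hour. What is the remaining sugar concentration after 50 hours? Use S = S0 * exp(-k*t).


S = S0 * exp(-k * t)
S = 68.6 * exp(-0.0663 * 50)
S = 2.4925 g/L

2.4925 g/L


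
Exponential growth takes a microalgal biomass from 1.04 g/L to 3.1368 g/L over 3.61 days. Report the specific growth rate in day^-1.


mu = ln(X2/X1) / dt
= ln(3.1368/1.04) / 3.61
= 0.3058 per day

0.3058 per day


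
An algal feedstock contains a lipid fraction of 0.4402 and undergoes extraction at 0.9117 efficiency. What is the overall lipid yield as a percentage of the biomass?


Y = lipid_content * extraction_eff * 100
= 0.4402 * 0.9117 * 100
= 40.1330%

40.1330%


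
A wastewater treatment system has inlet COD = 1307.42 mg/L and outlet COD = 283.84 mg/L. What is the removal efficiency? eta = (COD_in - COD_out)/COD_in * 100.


eta = (COD_in - COD_out) / COD_in * 100
= (1307.42 - 283.84) / 1307.42 * 100
= 78.2901%

78.2901%


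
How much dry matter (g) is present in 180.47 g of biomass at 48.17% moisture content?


Wd = Ww * (1 - MC/100)
= 180.47 * (1 - 48.17/100)
= 93.5376 g

93.5376 g


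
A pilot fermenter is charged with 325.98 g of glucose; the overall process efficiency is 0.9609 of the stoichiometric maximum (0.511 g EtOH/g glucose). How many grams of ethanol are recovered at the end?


Actual ethanol: m = 0.511 * 325.98 * 0.9609
m = 160.0627 g

160.0627 g


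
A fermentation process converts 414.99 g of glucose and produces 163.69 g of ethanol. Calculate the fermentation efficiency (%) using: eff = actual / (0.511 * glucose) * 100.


Fermentation efficiency = (actual / (0.511 * glucose)) * 100
= (163.69 / (0.511 * 414.99)) * 100
= 77.1905%

77.1905%


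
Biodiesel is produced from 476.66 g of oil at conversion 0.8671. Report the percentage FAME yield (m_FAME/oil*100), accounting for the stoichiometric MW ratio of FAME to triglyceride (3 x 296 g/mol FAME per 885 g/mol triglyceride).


m_FAME = oil * conv * (3 * 296 / 885) = oil * conv * (888/885)
= 476.66 * 0.8671 * 888 / 885
= 414.7129 g
Y = m_FAME / oil * 100 = conv * (888/885) * 100
= 0.8671 * 888 / 885 * 100
= 87.00%

87.00%


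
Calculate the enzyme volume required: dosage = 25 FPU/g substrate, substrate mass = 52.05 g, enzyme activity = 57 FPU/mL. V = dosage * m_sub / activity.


V = dosage * m_sub / activity
V = 25 * 52.05 / 57
V = 22.8289 mL

22.8289 mL


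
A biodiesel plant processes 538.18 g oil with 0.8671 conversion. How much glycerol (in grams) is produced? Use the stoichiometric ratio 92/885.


glycerol = oil * conv * (92/885)
= 538.18 * 0.8671 * 92 / 885
= 48.5111 g

48.5111 g


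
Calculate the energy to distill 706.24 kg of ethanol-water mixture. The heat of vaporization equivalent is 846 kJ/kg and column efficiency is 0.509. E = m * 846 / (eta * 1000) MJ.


E = m * 846 / (eta * 1000)
= 706.24 * 846 / (0.509 * 1000)
= 1173.8292 MJ

1173.8292 MJ


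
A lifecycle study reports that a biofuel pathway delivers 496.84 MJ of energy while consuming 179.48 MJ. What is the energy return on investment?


EROI = E_out / E_in
= 496.84 / 179.48
= 2.7682

2.7682


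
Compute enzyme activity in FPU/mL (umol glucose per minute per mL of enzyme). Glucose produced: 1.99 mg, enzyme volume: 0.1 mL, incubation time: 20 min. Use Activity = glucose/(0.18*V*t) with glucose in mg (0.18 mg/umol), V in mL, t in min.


Activity = glucose_mg / (0.18 mg/umol * V_mL * t_min)
= 1.99 / (0.18 * 0.1 * 20)
= 5.5278 FPU/mL

5.5278 FPU/mL


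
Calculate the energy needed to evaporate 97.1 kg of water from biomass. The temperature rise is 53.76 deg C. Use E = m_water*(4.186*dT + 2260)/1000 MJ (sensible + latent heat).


E = m_water * (4.186 * dT + 2260) / 1000
= 97.1 * (4.186 * 53.76 + 2260) / 1000
= 241.2973 MJ

241.2973 MJ


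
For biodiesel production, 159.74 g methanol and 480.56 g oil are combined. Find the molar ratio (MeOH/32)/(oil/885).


Molar ratio = n_MeOH / n_oil = (MeOH/32) / (oil/885) = (MeOH * 885) / (32 * oil)
= (159.74 * 885) / (32 * 480.56)
= 9.1930

9.1930


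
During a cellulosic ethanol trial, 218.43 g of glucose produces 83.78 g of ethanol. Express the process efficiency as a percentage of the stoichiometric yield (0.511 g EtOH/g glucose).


Fermentation efficiency = (actual / (0.511 * glucose)) * 100
= (83.78 / (0.511 * 218.43)) * 100
= 75.0598%

75.0598%


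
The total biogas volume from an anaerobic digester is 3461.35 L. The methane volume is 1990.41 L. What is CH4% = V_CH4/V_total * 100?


CH4% = V_CH4 / V_total * 100
= 1990.41 / 3461.35 * 100
= 57.5039%

57.5039%


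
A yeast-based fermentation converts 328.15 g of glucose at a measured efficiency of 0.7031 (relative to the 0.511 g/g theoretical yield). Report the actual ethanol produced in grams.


Actual ethanol: m = 0.511 * 328.15 * 0.7031
m = 117.8991 g

117.8991 g


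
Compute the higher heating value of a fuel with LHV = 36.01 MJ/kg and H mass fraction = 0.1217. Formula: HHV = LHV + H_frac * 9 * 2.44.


HHV = LHV + H_frac * 9 * 2.44
= 36.01 + 0.1217 * 9 * 2.44
= 38.6825 MJ/kg

38.6825 MJ/kg


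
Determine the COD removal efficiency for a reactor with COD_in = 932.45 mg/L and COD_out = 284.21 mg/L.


eta = (COD_in - COD_out) / COD_in * 100
= (932.45 - 284.21) / 932.45 * 100
= 69.5201%

69.5201%


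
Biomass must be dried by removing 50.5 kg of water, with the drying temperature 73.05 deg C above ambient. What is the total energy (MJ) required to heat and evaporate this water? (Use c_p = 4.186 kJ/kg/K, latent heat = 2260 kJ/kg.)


E = m_water * (4.186 * dT + 2260) / 1000
= 50.5 * (4.186 * 73.05 + 2260) / 1000
= 129.5723 MJ

129.5723 MJ


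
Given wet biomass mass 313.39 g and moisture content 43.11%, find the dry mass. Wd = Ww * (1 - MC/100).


Wd = Ww * (1 - MC/100)
= 313.39 * (1 - 43.11/100)
= 178.2876 g

178.2876 g


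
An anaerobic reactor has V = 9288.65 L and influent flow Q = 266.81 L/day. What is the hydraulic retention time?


HRT = V / Q
= 9288.65 / 266.81
= 34.8137 days

34.8137 days


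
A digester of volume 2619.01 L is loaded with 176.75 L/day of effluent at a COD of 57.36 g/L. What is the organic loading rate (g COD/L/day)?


OLR = Q * S / V
= 176.75 * 57.36 / 2619.01
= 3.8711 g/L/day

3.8711 g/L/day


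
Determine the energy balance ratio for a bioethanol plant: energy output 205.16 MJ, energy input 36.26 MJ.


EROI = E_out / E_in
= 205.16 / 36.26
= 5.6580

5.6580


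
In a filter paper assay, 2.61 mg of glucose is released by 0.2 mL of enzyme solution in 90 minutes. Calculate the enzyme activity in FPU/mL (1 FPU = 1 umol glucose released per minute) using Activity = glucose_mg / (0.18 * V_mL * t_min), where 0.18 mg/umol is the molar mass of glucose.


Activity = glucose_mg / (0.18 mg/umol * V_mL * t_min)
= 2.61 / (0.18 * 0.2 * 90)
= 0.8056 FPU/mL

0.8056 FPU/mL
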